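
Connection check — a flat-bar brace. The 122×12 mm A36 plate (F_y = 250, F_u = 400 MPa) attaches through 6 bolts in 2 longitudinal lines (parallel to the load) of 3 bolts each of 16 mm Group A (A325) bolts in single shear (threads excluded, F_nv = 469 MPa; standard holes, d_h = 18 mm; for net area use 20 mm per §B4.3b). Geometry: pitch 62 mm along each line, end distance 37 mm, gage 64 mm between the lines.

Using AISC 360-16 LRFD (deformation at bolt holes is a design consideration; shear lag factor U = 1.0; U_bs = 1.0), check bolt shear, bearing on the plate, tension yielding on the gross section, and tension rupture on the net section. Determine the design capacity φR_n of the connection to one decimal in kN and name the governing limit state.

Bolt shear: A_b = π(16)²/4 = 201.06 mm². φR_n = 0.75 × 469 × 201.06 × 6 × 1 = 424.3 kN.
Bearing (12 mm plate, F_u = 400 MPa): end bolts L_c = 37 − 18/2 = 28, R_n = min(1.2×28×12×400, 2.4×16×12×400) = 161.28 kN/bolt; interior L_c = 62 − 18 = 44, R_n = 184.32 kN/bolt. φR_n = 0.75 × (2×161.28 + 4×184.32) = 794.9 kN.
Tension yield (gross): A_g = 122×12 = 1464 mm². φR_n = 0.90 × 250 × 1464 = 329.4 kN.
Tension rupture (net): A_n = (122 − 2×20)×12 = 984 mm² (U = 1.0, A_e = A_n). φR_n = 0.75 × 400 × 984 = 295.2 kN.
Governing: min(424.3, 794.9, 329.4, 295.2) = 295.2 kN → net-section rupture.

295.2 kN (net-section rupture governs)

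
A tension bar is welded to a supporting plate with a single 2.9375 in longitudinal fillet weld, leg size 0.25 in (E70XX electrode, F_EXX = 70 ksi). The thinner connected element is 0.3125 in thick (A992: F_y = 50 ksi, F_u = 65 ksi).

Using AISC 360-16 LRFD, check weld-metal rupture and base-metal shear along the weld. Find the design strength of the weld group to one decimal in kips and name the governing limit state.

16.4 kips (weld metal governs)

Weld metal: throat = 0.707×0.25 = 0.17675 in, L = 2.9375 in. φR_n = 0.75 × 0.6 × 70 × 0.17675 × 2.9375 = 16.4 kips.
Base metal shear (0.3125 in plate): yield φR_n = 1.0×0.6×50×0.3125×2.9375 = 27.5 kips; rupture φR_n = 0.75×0.6×65×0.3125×2.9375 = 26.9 kips; take 26.9 kips (rupture).
Governing: min(16.4, 26.9) = 16.4 kips → weld metal.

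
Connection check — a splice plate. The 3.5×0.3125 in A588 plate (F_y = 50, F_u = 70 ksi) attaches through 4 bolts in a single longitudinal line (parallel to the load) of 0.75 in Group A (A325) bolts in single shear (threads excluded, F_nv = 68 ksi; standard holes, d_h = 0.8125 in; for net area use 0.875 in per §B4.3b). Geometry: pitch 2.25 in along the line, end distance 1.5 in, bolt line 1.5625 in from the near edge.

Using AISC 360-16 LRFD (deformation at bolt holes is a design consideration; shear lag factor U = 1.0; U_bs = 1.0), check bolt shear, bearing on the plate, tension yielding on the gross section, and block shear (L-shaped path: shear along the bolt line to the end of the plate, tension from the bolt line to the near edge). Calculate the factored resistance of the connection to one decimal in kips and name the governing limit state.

Bolt shear: A_b = π(0.75)²/4 = 0.44179 in². φR_n = 0.75 × 68 × 0.44179 × 4 × 1 = 90.1 kips.
Bearing (0.3125 in plate, F_u = 70 ksi): end bolts L_c = 1.5 − 0.8125/2 = 1.09375, R_n = min(1.2×1.09375×0.3125×70, 2.4×0.75×0.3125×70) = 28.711 kips/bolt; interior L_c = 2.25 − 0.8125 = 1.4375, R_n = 37.734 kips/bolt. φR_n = 0.75 × (1×28.711 + 3×37.734) = 106.4 kips.
Tension yield (gross): A_g = 3.5×0.3125 = 1.0938 in². φR_n = 0.90 × 50 × 1.0938 = 49.2 kips.
Block shear: shear path 1×[1.5+3×2.25] = 1×8.25 in, A_gv = 2.5781, A_nv = 1×(8.25 − 3.5×0.875)×0.3125 = 1.6211 in²; tension to near edge: (1.5625 − 0.5×0.875)×0.3125 = 0.35156 in². R_n = min(0.6×70×1.6211, 0.6×50×2.5781) + 1.0×70×0.35156 = min(68.086, 77.343) + 24.609 = 92.695 kips. φR_n = 0.75 × 92.695 = 69.5 kips.
Governing: min(90.1, 106.4, 49.2, 69.5) = 49.2 kips → gross-section yield.

49.2 kips (gross-section yield governs)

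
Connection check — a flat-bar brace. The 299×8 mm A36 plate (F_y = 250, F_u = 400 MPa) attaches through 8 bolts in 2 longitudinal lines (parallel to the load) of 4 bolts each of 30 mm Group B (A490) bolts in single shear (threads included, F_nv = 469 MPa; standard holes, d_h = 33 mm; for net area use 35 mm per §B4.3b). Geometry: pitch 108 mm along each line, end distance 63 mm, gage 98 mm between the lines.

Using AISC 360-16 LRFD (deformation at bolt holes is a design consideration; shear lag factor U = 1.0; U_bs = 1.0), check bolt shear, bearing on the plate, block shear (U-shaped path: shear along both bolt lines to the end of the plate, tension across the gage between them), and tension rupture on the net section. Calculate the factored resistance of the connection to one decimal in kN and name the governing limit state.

Bolt shear: A_b = π(30)²/4 = 706.86 mm². φR_n = 0.75 × 469 × 706.86 × 8 × 1 = 1989.1 kN.
Bearing (8 mm plate, F_u = 400 MPa): end bolts L_c = 63 − 33/2 = 46.5, R_n = min(1.2×46.5×8×400, 2.4×30×8×400) = 178.56 kN/bolt; interior L_c = 108 − 33 = 75, R_n = 230.4 kN/bolt. φR_n = 0.75 × (2×178.56 + 6×230.4) = 1304.6 kN.
Block shear: shear path 2×[63+3×108] = 2×387 mm, A_gv = 6192, A_nv = 2×(387 − 3.5×35)×8 = 4232 mm²; tension across gage: (98 − 1×35)×8 = 504 mm². R_n = min(0.6×400×4232, 0.6×250×6192) + 1.0×400×504 = min(1015.7, 928.8) + 201.6 = 1130.4 kN. φR_n = 0.75 × 1130.4 = 847.8 kN.
Tension rupture (net): A_n = (299 − 2×35)×8 = 1832 mm² (U = 1.0, A_e = A_n). φR_n = 0.75 × 400 × 1832 = 549.6 kN.
Governing: min(1989.1, 1304.6, 847.8, 549.6) = 549.6 kN → net-section rupture.

549.6 kN (net-section rupture governs)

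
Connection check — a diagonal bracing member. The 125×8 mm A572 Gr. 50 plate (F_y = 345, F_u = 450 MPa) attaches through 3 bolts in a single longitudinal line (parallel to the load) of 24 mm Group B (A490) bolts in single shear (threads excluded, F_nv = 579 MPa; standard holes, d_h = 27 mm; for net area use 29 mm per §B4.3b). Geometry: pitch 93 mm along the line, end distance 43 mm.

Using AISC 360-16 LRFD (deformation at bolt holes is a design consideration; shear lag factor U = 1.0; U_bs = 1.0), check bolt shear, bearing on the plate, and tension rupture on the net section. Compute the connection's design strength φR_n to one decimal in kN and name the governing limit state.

Bolt shear: A_b = π(24)²/4 = 452.39 mm². φR_n = 0.75 × 579 × 452.39 × 3 × 1 = 589.4 kN.
Bearing (8 mm plate, F_u = 450 MPa): end bolts L_c = 43 − 27/2 = 29.5, R_n = min(1.2×29.5×8×450, 2.4×24×8×450) = 127.44 kN/bolt; interior L_c = 93 − 27 = 66, R_n = 207.36 kN/bolt. φR_n = 0.75 × (1×127.44 + 2×207.36) = 406.6 kN.
Tension rupture (net): A_n = (125 − 1×29)×8 = 768 mm² (U = 1.0, A_e = A_n). φR_n = 0.75 × 450 × 768 = 259.2 kN.
Governing: min(589.4, 406.6, 259.2) = 259.2 kN → net-section rupture.

259.2 kN (net-section rupture governs)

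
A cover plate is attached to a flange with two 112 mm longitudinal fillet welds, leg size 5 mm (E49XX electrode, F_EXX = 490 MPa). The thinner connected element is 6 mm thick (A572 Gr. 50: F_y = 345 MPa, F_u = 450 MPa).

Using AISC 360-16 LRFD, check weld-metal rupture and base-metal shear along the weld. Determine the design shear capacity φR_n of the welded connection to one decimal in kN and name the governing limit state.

Weld metal: throat = 0.707×5 = 3.535 mm, L = 2×112 = 224 mm. φR_n = 0.75 × 0.6 × 490 × 3.535 × 224 = 174.6 kN.
Base metal shear (6 mm plate): yield φR_n = 1.0×0.6×345×6×224 = 278.2 kN; rupture φR_n = 0.75×0.6×450×6×224 = 272.2 kN; take 272.2 kN (rupture).
Governing: min(174.6, 272.2) = 174.6 kN → weld metal.

174.6 kN (weld metal governs)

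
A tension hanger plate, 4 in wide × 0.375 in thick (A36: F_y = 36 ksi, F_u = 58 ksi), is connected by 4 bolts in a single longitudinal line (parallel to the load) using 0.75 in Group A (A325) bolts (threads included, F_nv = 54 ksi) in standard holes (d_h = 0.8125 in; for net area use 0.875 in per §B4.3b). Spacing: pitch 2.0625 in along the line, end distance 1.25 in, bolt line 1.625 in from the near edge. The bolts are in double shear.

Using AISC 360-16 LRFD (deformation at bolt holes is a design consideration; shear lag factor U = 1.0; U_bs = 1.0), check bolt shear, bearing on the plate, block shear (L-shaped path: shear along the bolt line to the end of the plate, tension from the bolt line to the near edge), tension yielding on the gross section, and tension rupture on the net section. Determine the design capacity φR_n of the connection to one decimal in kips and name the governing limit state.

Bolt shear: A_b = π(0.75)²/4 = 0.44179 in². φR_n = 0.75 × 54 × 0.44179 × 4 × 2 = 143.1 kips.
Bearing (0.375 in plate, F_u = 58 ksi): end bolts L_c = 1.25 − 0.8125/2 = 0.84375, R_n = min(1.2×0.84375×0.375×58, 2.4×0.75×0.375×58) = 22.022 kips/bolt; interior L_c = 2.0625 − 0.8125 = 1.25, R_n = 32.625 kips/bolt. φR_n = 0.75 × (1×22.022 + 3×32.625) = 89.9 kips.
Block shear: shear path 1×[1.25+3×2.0625] = 1×7.4375 in, A_gv = 2.7891, A_nv = 1×(7.4375 − 3.5×0.875)×0.375 = 1.6406 in²; tension to near edge: (1.625 − 0.5×0.875)×0.375 = 0.44531 in². R_n = min(0.6×58×1.6406, 0.6×36×2.7891) + 1.0×58×0.44531 = min(57.093, 60.245) + 25.828 = 82.921 kips. φR_n = 0.75 × 82.921 = 62.2 kips.
Tension yield (gross): A_g = 4×0.375 = 1.5 in². φR_n = 0.90 × 36 × 1.5 = 48.6 kips.
Tension rupture (net): A_n = (4 − 1×0.875)×0.375 = 1.1719 in² (U = 1.0, A_e = A_n). φR_n = 0.75 × 58 × 1.1719 = 51.0 kips.
Governing: min(143.1, 89.9, 62.2, 48.6, 51.0) = 48.6 kips → gross-section yield.

48.6 kips (gross-section yield governs)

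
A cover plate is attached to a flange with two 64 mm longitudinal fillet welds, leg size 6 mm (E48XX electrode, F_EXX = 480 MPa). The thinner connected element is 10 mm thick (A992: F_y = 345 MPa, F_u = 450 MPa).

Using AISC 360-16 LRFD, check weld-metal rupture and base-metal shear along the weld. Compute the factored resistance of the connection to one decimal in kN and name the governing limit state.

117.3 kN (weld metal governs)

Weld metal: throat = 0.707×6 = 4.242 mm, L = 2×64 = 128 mm. φR_n = 0.75 × 0.6 × 480 × 4.242 × 128 = 117.3 kN.
Base metal shear (10 mm plate): yield φR_n = 1.0×0.6×345×10×128 = 265.0 kN; rupture φR_n = 0.75×0.6×450×10×128 = 259.2 kN; take 259.2 kN (rupture).
Governing: min(117.3, 259.2) = 117.3 kN → weld metal.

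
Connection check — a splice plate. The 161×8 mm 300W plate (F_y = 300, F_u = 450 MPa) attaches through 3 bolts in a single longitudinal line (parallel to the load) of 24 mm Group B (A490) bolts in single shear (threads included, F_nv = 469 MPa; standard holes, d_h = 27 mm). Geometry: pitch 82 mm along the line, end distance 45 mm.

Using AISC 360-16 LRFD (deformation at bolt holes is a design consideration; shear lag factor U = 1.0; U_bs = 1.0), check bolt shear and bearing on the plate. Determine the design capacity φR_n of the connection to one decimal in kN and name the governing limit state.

Bolt shear: A_b = π(24)²/4 = 452.39 mm². φR_n = 0.75 × 469 × 452.39 × 3 × 1 = 477.4 kN.
Bearing (8 mm plate, F_u = 450 MPa): end bolts L_c = 45 − 27/2 = 31.5, R_n = min(1.2×31.5×8×450, 2.4×24×8×450) = 136.08 kN/bolt; interior L_c = 82 − 27 = 55, R_n = 207.36 kN/bolt. φR_n = 0.75 × (1×136.08 + 2×207.36) = 413.1 kN.
Governing: min(477.4, 413.1) = 413.1 kN → bearing.

413.1 kN (bearing governs)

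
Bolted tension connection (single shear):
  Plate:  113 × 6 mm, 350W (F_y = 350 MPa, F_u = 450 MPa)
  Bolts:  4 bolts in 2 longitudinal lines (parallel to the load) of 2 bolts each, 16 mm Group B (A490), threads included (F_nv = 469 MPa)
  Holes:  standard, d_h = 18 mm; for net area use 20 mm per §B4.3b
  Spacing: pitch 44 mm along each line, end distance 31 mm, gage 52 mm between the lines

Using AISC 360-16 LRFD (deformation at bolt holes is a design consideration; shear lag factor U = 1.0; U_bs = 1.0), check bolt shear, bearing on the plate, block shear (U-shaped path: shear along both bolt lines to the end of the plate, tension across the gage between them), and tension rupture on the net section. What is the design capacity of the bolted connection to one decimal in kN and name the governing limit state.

147.8 kN (net-section rupture governs)

Bolt shear: A_b = π(16)²/4 = 201.06 mm². φR_n = 0.75 × 469 × 201.06 × 4 × 1 = 282.9 kN.
Bearing (6 mm plate, F_u = 450 MPa): end bolts L_c = 31 − 18/2 = 22, R_n = min(1.2×22×6×450, 2.4×16×6×450) = 71.28 kN/bolt; interior L_c = 44 − 18 = 26, R_n = 84.24 kN/bolt. φR_n = 0.75 × (2×71.28 + 2×84.24) = 233.3 kN.
Block shear: shear path 2×[31+1×44] = 2×75 mm, A_gv = 900, A_nv = 2×(75 − 1.5×20)×6 = 540 mm²; tension across gage: (52 − 1×20)×6 = 192 mm². R_n = min(0.6×450×540, 0.6×350×900) + 1.0×450×192 = min(145.8, 189) + 86.4 = 232.2 kN. φR_n = 0.75 × 232.2 = 174.2 kN.
Tension rupture (net): A_n = (113 − 2×20)×6 = 438 mm² (U = 1.0, A_e = A_n). φR_n = 0.75 × 450 × 438 = 147.8 kN.
Governing: min(282.9, 233.3, 174.2, 147.8) = 147.8 kN → net-section rupture.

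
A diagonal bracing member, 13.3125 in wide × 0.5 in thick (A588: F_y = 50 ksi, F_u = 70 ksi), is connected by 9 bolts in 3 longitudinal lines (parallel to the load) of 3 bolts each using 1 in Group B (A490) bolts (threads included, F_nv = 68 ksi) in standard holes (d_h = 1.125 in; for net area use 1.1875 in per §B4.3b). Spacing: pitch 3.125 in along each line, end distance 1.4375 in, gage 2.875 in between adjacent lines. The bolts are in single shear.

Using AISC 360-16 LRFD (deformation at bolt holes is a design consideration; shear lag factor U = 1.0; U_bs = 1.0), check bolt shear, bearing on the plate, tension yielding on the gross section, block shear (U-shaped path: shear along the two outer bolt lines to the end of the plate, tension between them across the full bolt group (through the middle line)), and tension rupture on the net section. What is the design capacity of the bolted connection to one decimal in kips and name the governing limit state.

Bolt shear: A_b = π(1)²/4 = 0.7854 in². φR_n = 0.75 × 68 × 0.7854 × 9 × 1 = 360.5 kips.
Bearing (0.5 in plate, F_u = 70 ksi): end bolts L_c = 1.4375 − 1.125/2 = 0.875, R_n = min(1.2×0.875×0.5×70, 2.4×1×0.5×70) = 36.75 kips/bolt; interior L_c = 3.125 − 1.125 = 2, R_n = 84 kips/bolt. φR_n = 0.75 × (3×36.75 + 6×84) = 460.7 kips.
Tension yield (gross): A_g = 13.3125×0.5 = 6.6563 in². φR_n = 0.90 × 50 × 6.6563 = 299.5 kips.
Block shear: shear path 2×[1.4375+2×3.125] = 2×7.6875 in, A_gv = 7.6875, A_nv = 2×(7.6875 − 2.5×1.1875)×0.5 = 4.7188 in²; tension across gage: (5.75 − 2×1.1875)×0.5 = 1.6875 in². R_n = min(0.6×70×4.7188, 0.6×50×7.6875) + 1.0×70×1.6875 = min(198.19, 230.63) + 118.13 = 316.32 kips. φR_n = 0.75 × 316.32 = 237.2 kips.
Tension rupture (net): A_n = (13.3125 − 3×1.1875)×0.5 = 4.875 in² (U = 1.0, A_e = A_n). φR_n = 0.75 × 70 × 4.875 = 255.9 kips.
Governing: min(360.5, 460.7, 299.5, 237.2, 255.9) = 237.2 kips → block shear.

237.2 kips (block shear governs)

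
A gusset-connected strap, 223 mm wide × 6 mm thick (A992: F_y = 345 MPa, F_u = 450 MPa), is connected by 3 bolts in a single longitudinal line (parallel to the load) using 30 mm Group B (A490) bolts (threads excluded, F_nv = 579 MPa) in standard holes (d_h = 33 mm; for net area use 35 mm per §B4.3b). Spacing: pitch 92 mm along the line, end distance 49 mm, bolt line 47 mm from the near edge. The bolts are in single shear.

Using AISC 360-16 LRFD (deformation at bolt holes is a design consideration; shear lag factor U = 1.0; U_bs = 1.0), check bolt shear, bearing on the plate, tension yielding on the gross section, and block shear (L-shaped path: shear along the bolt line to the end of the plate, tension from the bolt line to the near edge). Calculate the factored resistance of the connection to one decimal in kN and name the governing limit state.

236.5 kN (block shear governs)

Bolt shear: A_b = π(30)²/4 = 706.86 mm². φR_n = 0.75 × 579 × 706.86 × 3 × 1 = 920.9 kN.
Bearing (6 mm plate, F_u = 450 MPa): end bolts L_c = 49 − 33/2 = 32.5, R_n = min(1.2×32.5×6×450, 2.4×30×6×450) = 105.3 kN/bolt; interior L_c = 92 − 33 = 59, R_n = 191.16 kN/bolt. φR_n = 0.75 × (1×105.3 + 2×191.16) = 365.7 kN.
Tension yield (gross): A_g = 223×6 = 1338 mm². φR_n = 0.90 × 345 × 1338 = 415.4 kN.
Block shear: shear path 1×[49+2×92] = 1×233 mm, A_gv = 1398, A_nv = 1×(233 − 2.5×35)×6 = 873 mm²; tension to near edge: (47 − 0.5×35)×6 = 177 mm². R_n = min(0.6×450×873, 0.6×345×1398) + 1.0×450×177 = min(235.71, 289.39) + 79.65 = 315.36 kN. φR_n = 0.75 × 315.36 = 236.5 kN.
Governing: min(920.9, 365.7, 415.4, 236.5) = 236.5 kN → block shear.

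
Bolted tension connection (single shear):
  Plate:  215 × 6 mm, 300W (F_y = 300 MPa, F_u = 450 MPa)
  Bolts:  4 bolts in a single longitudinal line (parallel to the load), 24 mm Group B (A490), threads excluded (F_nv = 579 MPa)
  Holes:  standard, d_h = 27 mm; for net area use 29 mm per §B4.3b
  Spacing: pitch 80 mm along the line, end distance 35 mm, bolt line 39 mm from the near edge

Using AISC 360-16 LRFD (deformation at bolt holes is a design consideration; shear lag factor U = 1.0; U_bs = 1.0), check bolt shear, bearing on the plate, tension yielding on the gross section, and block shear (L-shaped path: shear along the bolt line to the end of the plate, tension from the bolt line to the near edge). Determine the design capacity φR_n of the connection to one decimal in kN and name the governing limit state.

260.4 kN (block shear governs)

Bolt shear: A_b = π(24)²/4 = 452.39 mm². φR_n = 0.75 × 579 × 452.39 × 4 × 1 = 785.8 kN.
Bearing (6 mm plate, F_u = 450 MPa): end bolts L_c = 35 − 27/2 = 21.5, R_n = min(1.2×21.5×6×450, 2.4×24×6×450) = 69.66 kN/bolt; interior L_c = 80 − 27 = 53, R_n = 155.52 kN/bolt. φR_n = 0.75 × (1×69.66 + 3×155.52) = 402.2 kN.
Tension yield (gross): A_g = 215×6 = 1290 mm². φR_n = 0.90 × 300 × 1290 = 348.3 kN.
Block shear: shear path 1×[35+3×80] = 1×275 mm, A_gv = 1650, A_nv = 1×(275 − 3.5×29)×6 = 1041 mm²; tension to near edge: (39 − 0.5×29)×6 = 147 mm². R_n = min(0.6×450×1041, 0.6×300×1650) + 1.0×450×147 = min(281.07, 297) + 66.15 = 347.22 kN. φR_n = 0.75 × 347.22 = 260.4 kN.
Governing: min(785.8, 402.2, 348.3, 260.4) = 260.4 kN → block shear.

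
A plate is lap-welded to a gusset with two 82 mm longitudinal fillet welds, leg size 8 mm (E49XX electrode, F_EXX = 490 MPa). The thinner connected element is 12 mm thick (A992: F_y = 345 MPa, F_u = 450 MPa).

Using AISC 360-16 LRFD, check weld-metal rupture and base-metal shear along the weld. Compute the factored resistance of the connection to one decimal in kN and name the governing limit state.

204.5 kN (weld metal governs)

Weld metal: throat = 0.707×8 = 5.656 mm, L = 2×82 = 164 mm. φR_n = 0.75 × 0.6 × 490 × 5.656 × 164 = 204.5 kN.
Base metal shear (12 mm plate): yield φR_n = 1.0×0.6×345×12×164 = 407.4 kN; rupture φR_n = 0.75×0.6×450×12×164 = 398.5 kN; take 398.5 kN (rupture).
Governing: min(204.5, 398.5) = 204.5 kN → weld metal.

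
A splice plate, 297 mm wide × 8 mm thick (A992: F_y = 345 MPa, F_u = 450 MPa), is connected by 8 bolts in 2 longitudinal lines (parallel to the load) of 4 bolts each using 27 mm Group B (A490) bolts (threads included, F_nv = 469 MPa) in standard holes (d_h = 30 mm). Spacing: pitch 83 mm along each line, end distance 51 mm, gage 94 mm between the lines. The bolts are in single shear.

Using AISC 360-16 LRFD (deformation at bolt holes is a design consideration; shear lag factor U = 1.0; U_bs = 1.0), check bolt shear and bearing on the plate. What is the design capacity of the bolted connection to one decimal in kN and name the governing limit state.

Bolt shear: A_b = π(27)²/4 = 572.56 mm². φR_n = 0.75 × 469 × 572.56 × 8 × 1 = 1611.2 kN.
Bearing (8 mm plate, F_u = 450 MPa): end bolts L_c = 51 − 30/2 = 36, R_n = min(1.2×36×8×450, 2.4×27×8×450) = 155.52 kN/bolt; interior L_c = 83 − 30 = 53, R_n = 228.96 kN/bolt. φR_n = 0.75 × (2×155.52 + 6×228.96) = 1263.6 kN.
Governing: min(1611.2, 1263.6) = 1263.6 kN → bearing.

1263.6 kN (bearing governs)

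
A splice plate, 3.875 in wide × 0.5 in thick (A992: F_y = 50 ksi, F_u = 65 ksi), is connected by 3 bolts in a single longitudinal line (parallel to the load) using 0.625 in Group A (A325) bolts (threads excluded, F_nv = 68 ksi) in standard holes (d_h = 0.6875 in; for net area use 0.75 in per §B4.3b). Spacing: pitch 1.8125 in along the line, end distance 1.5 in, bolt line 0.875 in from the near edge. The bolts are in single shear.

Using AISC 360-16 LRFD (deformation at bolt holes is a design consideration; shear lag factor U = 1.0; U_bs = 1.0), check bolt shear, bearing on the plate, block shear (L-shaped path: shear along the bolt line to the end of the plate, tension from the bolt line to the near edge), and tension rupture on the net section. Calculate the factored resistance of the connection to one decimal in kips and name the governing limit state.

46.9 kips (bolt shear governs)

Bolt shear: A_b = π(0.625)²/4 = 0.3068 in². φR_n = 0.75 × 68 × 0.3068 × 3 × 1 = 46.9 kips.
Bearing (0.5 in plate, F_u = 65 ksi): end bolts L_c = 1.5 − 0.6875/2 = 1.15625, R_n = min(1.2×1.15625×0.5×65, 2.4×0.625×0.5×65) = 45.094 kips/bolt; interior L_c = 1.8125 − 0.6875 = 1.125, R_n = 43.875 kips/bolt. φR_n = 0.75 × (1×45.094 + 2×43.875) = 99.6 kips.
Block shear: shear path 1×[1.5+2×1.8125] = 1×5.125 in, A_gv = 2.5625, A_nv = 1×(5.125 − 2.5×0.75)×0.5 = 1.625 in²; tension to near edge: (0.875 − 0.5×0.75)×0.5 = 0.25 in². R_n = min(0.6×65×1.625, 0.6×50×2.5625) + 1.0×65×0.25 = min(63.375, 76.875) + 16.25 = 79.625 kips. φR_n = 0.75 × 79.625 = 59.7 kips.
Tension rupture (net): A_n = (3.875 − 1×0.75)×0.5 = 1.5625 in² (U = 1.0, A_e = A_n). φR_n = 0.75 × 65 × 1.5625 = 76.2 kips.
Governing: min(46.9, 99.6, 59.7, 76.2) = 46.9 kips → bolt shear.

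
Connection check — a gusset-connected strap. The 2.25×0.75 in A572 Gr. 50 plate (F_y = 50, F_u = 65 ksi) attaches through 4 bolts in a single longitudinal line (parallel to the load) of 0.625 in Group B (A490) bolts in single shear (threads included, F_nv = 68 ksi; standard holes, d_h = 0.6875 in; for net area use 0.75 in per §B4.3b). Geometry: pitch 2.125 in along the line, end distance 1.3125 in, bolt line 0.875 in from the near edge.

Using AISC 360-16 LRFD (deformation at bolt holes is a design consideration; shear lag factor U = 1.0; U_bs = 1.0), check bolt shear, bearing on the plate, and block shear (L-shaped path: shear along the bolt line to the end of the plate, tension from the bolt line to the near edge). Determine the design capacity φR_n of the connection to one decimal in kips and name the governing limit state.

62.6 kips (bolt shear governs)

Bolt shear: A_b = π(0.625)²/4 = 0.3068 in². φR_n = 0.75 × 68 × 0.3068 × 4 × 1 = 62.6 kips.
Bearing (0.75 in plate, F_u = 65 ksi): end bolts L_c = 1.3125 − 0.6875/2 = 0.96875, R_n = min(1.2×0.96875×0.75×65, 2.4×0.625×0.75×65) = 56.672 kips/bolt; interior L_c = 2.125 − 0.6875 = 1.4375, R_n = 73.125 kips/bolt. φR_n = 0.75 × (1×56.672 + 3×73.125) = 207.0 kips.
Block shear: shear path 1×[1.3125+3×2.125] = 1×7.6875 in, A_gv = 5.7656, A_nv = 1×(7.6875 − 3.5×0.75)×0.75 = 3.7969 in²; tension to near edge: (0.875 − 0.5×0.75)×0.75 = 0.375 in². R_n = min(0.6×65×3.7969, 0.6×50×5.7656) + 1.0×65×0.375 = min(148.08, 172.97) + 24.375 = 172.46 kips. φR_n = 0.75 × 172.46 = 129.3 kips.
Governing: min(62.6, 207.0, 129.3) = 62.6 kips → bolt shear.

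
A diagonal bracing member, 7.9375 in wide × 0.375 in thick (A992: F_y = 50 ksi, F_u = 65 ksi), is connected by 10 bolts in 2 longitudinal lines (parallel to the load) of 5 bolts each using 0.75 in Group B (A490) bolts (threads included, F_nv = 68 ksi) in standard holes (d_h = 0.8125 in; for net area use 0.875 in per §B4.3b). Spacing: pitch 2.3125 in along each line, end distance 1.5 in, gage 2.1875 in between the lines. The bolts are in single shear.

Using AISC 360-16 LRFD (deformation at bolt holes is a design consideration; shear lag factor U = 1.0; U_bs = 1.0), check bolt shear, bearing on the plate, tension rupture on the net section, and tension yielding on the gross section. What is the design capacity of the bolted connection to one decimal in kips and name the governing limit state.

Bolt shear: A_b = π(0.75)²/4 = 0.44179 in². φR_n = 0.75 × 68 × 0.44179 × 10 × 1 = 225.3 kips.
Bearing (0.375 in plate, F_u = 65 ksi): end bolts L_c = 1.5 − 0.8125/2 = 1.09375, R_n = min(1.2×1.09375×0.375×65, 2.4×0.75×0.375×65) = 31.992 kips/bolt; interior L_c = 2.3125 − 0.8125 = 1.5, R_n = 43.875 kips/bolt. φR_n = 0.75 × (2×31.992 + 8×43.875) = 311.2 kips.
Tension rupture (net): A_n = (7.9375 − 2×0.875)×0.375 = 2.3203 in² (U = 1.0, A_e = A_n). φR_n = 0.75 × 65 × 2.3203 = 113.1 kips.
Tension yield (gross): A_g = 7.9375×0.375 = 2.9766 in². φR_n = 0.90 × 50 × 2.9766 = 133.9 kips.
Governing: min(225.3, 311.2, 113.1, 133.9) = 113.1 kips → net-section rupture.

113.1 kips (net-section rupture governs)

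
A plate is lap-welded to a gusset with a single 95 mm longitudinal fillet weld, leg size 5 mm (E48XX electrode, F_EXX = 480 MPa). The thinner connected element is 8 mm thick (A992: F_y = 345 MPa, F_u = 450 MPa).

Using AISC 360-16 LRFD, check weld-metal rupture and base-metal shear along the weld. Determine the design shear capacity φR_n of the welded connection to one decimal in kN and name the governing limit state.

72.5 kN (weld metal governs)

Weld metal: throat = 0.707×5 = 3.535 mm, L = 95 mm. φR_n = 0.75 × 0.6 × 480 × 3.535 × 95 = 72.5 kN.
Base metal shear (8 mm plate): yield φR_n = 1.0×0.6×345×8×95 = 157.3 kN; rupture φR_n = 0.75×0.6×450×8×95 = 153.9 kN; take 153.9 kN (rupture).
Governing: min(72.5, 153.9) = 72.5 kN → weld metal.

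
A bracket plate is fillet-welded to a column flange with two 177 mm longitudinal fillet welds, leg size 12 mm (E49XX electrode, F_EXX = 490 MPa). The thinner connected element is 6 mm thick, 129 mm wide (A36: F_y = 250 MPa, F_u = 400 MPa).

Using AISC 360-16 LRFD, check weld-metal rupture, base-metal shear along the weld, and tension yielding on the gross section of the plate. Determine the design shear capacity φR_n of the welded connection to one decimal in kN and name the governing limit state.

174.2 kN (gross-section yield governs)

Weld metal: throat = 0.707×12 = 8.484 mm, L = 2×177 = 354 mm. φR_n = 0.75 × 0.6 × 490 × 8.484 × 354 = 662.2 kN.
Base metal shear (6 mm plate): yield φR_n = 1.0×0.6×250×6×354 = 318.6 kN; rupture φR_n = 0.75×0.6×400×6×354 = 382.3 kN; take 318.6 kN (yield).
Tension yield (gross): A_g = 129×6 = 774 mm². φR_n = 0.90 × 250 × 774 = 174.2 kN.
Governing: min(662.2, 318.6, 174.2) = 174.2 kN → gross-section yield.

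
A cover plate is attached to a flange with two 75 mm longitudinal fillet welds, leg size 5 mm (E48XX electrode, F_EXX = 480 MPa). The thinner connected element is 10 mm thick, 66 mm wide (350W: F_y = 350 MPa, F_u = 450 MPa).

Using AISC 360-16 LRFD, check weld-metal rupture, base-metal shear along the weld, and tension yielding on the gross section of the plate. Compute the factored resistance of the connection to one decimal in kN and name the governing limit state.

Weld metal: throat = 0.707×5 = 3.535 mm, L = 2×75 = 150 mm. φR_n = 0.75 × 0.6 × 480 × 3.535 × 150 = 114.5 kN.
Base metal shear (10 mm plate): yield φR_n = 1.0×0.6×350×10×150 = 315.0 kN; rupture φR_n = 0.75×0.6×450×10×150 = 303.8 kN; take 303.8 kN (rupture).
Tension yield (gross): A_g = 66×10 = 660 mm². φR_n = 0.90 × 350 × 660 = 207.9 kN.
Governing: min(114.5, 303.8, 207.9) = 114.5 kN → weld metal.

114.5 kN (weld metal governs)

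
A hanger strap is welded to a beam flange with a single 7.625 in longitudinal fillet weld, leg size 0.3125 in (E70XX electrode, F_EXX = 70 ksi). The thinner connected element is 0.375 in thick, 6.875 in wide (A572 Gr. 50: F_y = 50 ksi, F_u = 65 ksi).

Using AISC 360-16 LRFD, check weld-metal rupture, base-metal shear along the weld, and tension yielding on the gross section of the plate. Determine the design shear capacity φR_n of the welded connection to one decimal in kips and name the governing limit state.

53.1 kips (weld metal governs)

Weld metal: throat = 0.707×0.3125 = 0.22094 in, L = 7.625 in. φR_n = 0.75 × 0.6 × 70 × 0.22094 × 7.625 = 53.1 kips.
Base metal shear (0.375 in plate): yield φR_n = 1.0×0.6×50×0.375×7.625 = 85.8 kips; rupture φR_n = 0.75×0.6×65×0.375×7.625 = 83.6 kips; take 83.6 kips (rupture).
Tension yield (gross): A_g = 6.875×0.375 = 2.5781 in². φR_n = 0.90 × 50 × 2.5781 = 116.0 kips.
Governing: min(53.1, 83.6, 116.0) = 53.1 kips → weld metal.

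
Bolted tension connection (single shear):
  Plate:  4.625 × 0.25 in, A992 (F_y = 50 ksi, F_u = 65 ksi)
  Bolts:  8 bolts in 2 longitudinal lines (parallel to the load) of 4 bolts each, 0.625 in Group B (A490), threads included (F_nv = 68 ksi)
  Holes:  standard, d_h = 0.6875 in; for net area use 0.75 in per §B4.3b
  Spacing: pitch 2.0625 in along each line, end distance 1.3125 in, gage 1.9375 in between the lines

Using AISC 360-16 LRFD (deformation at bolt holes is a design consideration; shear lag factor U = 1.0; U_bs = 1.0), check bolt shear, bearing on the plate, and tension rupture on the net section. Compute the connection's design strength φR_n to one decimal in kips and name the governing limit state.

38.1 kips (net-section rupture governs)

Bolt shear: A_b = π(0.625)²/4 = 0.3068 in². φR_n = 0.75 × 68 × 0.3068 × 8 × 1 = 125.2 kips.
Bearing (0.25 in plate, F_u = 65 ksi): end bolts L_c = 1.3125 − 0.6875/2 = 0.96875, R_n = min(1.2×0.96875×0.25×65, 2.4×0.625×0.25×65) = 18.891 kips/bolt; interior L_c = 2.0625 − 0.6875 = 1.375, R_n = 24.375 kips/bolt. φR_n = 0.75 × (2×18.891 + 6×24.375) = 138.0 kips.
Tension rupture (net): A_n = (4.625 − 2×0.75)×0.25 = 0.78125 in² (U = 1.0, A_e = A_n). φR_n = 0.75 × 65 × 0.78125 = 38.1 kips.
Governing: min(125.2, 138.0, 38.1) = 38.1 kips → net-section rupture.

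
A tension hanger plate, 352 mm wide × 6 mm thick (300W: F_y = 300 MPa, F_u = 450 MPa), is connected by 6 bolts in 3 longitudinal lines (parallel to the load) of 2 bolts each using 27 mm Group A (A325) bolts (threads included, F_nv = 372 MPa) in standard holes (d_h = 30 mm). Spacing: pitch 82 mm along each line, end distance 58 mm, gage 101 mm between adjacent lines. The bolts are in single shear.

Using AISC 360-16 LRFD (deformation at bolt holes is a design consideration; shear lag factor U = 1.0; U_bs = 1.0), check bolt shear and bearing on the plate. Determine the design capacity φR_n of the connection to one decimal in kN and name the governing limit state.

692.6 kN (bearing governs)

Bolt shear: A_b = π(27)²/4 = 572.56 mm². φR_n = 0.75 × 372 × 572.56 × 6 × 1 = 958.5 kN.
Bearing (6 mm plate, F_u = 450 MPa): end bolts L_c = 58 − 30/2 = 43, R_n = min(1.2×43×6×450, 2.4×27×6×450) = 139.32 kN/bolt; interior L_c = 82 − 30 = 52, R_n = 168.48 kN/bolt. φR_n = 0.75 × (3×139.32 + 3×168.48) = 692.6 kN.
Governing: min(958.5, 692.6) = 692.6 kN → bearing.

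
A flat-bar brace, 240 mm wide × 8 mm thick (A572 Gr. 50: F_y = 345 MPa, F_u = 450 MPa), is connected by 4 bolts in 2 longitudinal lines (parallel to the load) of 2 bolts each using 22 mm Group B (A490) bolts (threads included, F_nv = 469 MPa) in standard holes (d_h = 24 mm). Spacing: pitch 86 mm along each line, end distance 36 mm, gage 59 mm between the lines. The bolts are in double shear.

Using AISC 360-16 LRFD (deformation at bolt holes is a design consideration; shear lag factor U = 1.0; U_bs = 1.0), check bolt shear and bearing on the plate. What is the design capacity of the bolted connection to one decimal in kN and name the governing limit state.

Bolt shear: A_b = π(22)²/4 = 380.13 mm². φR_n = 0.75 × 469 × 380.13 × 4 × 2 = 1069.7 kN.
Bearing (8 mm plate, F_u = 450 MPa): end bolts L_c = 36 − 24/2 = 24, R_n = min(1.2×24×8×450, 2.4×22×8×450) = 103.68 kN/bolt; interior L_c = 86 − 24 = 62, R_n = 190.08 kN/bolt. φR_n = 0.75 × (2×103.68 + 2×190.08) = 440.6 kN.
Governing: min(1069.7, 440.6) = 440.6 kN → bearing.

440.6 kN (bearing governs)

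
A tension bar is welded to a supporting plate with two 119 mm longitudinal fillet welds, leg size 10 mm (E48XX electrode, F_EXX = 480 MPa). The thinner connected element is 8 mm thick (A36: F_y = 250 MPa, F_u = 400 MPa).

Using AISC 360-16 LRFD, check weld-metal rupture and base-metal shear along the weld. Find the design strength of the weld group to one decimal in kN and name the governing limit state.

285.6 kN (base-metal shear governs)

Weld metal: throat = 0.707×10 = 7.07 mm, L = 2×119 = 238 mm. φR_n = 0.75 × 0.6 × 480 × 7.07 × 238 = 363.5 kN.
Base metal shear (8 mm plate): yield φR_n = 1.0×0.6×250×8×238 = 285.6 kN; rupture φR_n = 0.75×0.6×400×8×238 = 342.7 kN; take 285.6 kN (yield).
Governing: min(363.5, 285.6) = 285.6 kN → base-metal shear.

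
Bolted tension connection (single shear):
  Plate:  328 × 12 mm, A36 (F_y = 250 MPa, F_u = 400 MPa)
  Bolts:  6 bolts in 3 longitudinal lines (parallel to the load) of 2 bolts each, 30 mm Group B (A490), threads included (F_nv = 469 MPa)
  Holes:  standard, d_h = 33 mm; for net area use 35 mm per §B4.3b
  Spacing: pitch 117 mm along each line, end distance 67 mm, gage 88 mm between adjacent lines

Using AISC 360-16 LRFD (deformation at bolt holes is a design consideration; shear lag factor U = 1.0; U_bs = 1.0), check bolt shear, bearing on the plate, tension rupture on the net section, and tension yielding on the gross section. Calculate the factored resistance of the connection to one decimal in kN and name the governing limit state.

802.8 kN (net-section rupture governs)

Bolt shear: A_b = π(30)²/4 = 706.86 mm². φR_n = 0.75 × 469 × 706.86 × 6 × 1 = 1491.8 kN.
Bearing (12 mm plate, F_u = 400 MPa): end bolts L_c = 67 − 33/2 = 50.5, R_n = min(1.2×50.5×12×400, 2.4×30×12×400) = 290.88 kN/bolt; interior L_c = 117 − 33 = 84, R_n = 345.6 kN/bolt. φR_n = 0.75 × (3×290.88 + 3×345.6) = 1432.1 kN.
Tension rupture (net): A_n = (328 − 3×35)×12 = 2676 mm² (U = 1.0, A_e = A_n). φR_n = 0.75 × 400 × 2676 = 802.8 kN.
Tension yield (gross): A_g = 328×12 = 3936 mm². φR_n = 0.90 × 250 × 3936 = 885.6 kN.
Governing: min(1491.8, 1432.1, 802.8, 885.6) = 802.8 kN → net-section rupture.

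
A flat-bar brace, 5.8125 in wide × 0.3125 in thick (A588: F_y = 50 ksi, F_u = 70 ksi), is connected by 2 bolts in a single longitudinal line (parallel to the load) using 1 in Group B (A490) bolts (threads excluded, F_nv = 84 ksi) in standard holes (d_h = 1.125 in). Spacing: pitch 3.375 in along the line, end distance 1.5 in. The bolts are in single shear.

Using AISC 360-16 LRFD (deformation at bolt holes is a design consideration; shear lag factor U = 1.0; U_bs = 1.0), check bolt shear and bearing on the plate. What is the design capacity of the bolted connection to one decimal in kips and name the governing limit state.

Bolt shear: A_b = π(1)²/4 = 0.7854 in². φR_n = 0.75 × 84 × 0.7854 × 2 × 1 = 99.0 kips.
Bearing (0.3125 in plate, F_u = 70 ksi): end bolts L_c = 1.5 − 1.125/2 = 0.9375, R_n = min(1.2×0.9375×0.3125×70, 2.4×1×0.3125×70) = 24.609 kips/bolt; interior L_c = 3.375 − 1.125 = 2.25, R_n = 52.5 kips/bolt. φR_n = 0.75 × (1×24.609 + 1×52.5) = 57.8 kips.
Governing: min(99.0, 57.8) = 57.8 kips → bearing.

57.8 kips (bearing governs)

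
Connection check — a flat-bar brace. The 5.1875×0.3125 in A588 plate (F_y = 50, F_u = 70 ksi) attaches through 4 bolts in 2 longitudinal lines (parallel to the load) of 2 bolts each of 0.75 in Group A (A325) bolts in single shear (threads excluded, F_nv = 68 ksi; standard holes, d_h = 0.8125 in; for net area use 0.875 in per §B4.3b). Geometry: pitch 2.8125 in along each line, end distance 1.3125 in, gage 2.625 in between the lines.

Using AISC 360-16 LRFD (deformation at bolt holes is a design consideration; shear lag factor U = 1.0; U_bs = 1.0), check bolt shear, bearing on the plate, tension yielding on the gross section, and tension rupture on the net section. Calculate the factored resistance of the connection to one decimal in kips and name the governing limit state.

56.4 kips (net-section rupture governs)

Bolt shear: A_b = π(0.75)²/4 = 0.44179 in². φR_n = 0.75 × 68 × 0.44179 × 4 × 1 = 90.1 kips.
Bearing (0.3125 in plate, F_u = 70 ksi): end bolts L_c = 1.3125 − 0.8125/2 = 0.90625, R_n = min(1.2×0.90625×0.3125×70, 2.4×0.75×0.3125×70) = 23.789 kips/bolt; interior L_c = 2.8125 − 0.8125 = 2, R_n = 39.375 kips/bolt. φR_n = 0.75 × (2×23.789 + 2×39.375) = 94.7 kips.
Tension yield (gross): A_g = 5.1875×0.3125 = 1.6211 in². φR_n = 0.90 × 50 × 1.6211 = 72.9 kips.
Tension rupture (net): A_n = (5.1875 − 2×0.875)×0.3125 = 1.0742 in² (U = 1.0, A_e = A_n). φR_n = 0.75 × 70 × 1.0742 = 56.4 kips.
Governing: min(90.1, 94.7, 72.9, 56.4) = 56.4 kips → net-section rupture.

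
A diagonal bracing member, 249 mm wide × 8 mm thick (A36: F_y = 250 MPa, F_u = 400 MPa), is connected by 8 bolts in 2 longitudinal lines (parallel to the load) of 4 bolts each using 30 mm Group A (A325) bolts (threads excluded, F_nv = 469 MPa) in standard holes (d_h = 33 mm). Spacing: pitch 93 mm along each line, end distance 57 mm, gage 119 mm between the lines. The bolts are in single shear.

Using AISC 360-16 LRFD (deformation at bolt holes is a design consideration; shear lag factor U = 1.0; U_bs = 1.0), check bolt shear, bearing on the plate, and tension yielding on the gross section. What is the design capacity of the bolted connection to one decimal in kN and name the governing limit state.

448.2 kN (gross-section yield governs)

Bolt shear: A_b = π(30)²/4 = 706.86 mm². φR_n = 0.75 × 469 × 706.86 × 8 × 1 = 1989.1 kN.
Bearing (8 mm plate, F_u = 400 MPa): end bolts L_c = 57 − 33/2 = 40.5, R_n = min(1.2×40.5×8×400, 2.4×30×8×400) = 155.52 kN/bolt; interior L_c = 93 − 33 = 60, R_n = 230.4 kN/bolt. φR_n = 0.75 × (2×155.52 + 6×230.4) = 1270.1 kN.
Tension yield (gross): A_g = 249×8 = 1992 mm². φR_n = 0.90 × 250 × 1992 = 448.2 kN.
Governing: min(1989.1, 1270.1, 448.2) = 448.2 kN → gross-section yield.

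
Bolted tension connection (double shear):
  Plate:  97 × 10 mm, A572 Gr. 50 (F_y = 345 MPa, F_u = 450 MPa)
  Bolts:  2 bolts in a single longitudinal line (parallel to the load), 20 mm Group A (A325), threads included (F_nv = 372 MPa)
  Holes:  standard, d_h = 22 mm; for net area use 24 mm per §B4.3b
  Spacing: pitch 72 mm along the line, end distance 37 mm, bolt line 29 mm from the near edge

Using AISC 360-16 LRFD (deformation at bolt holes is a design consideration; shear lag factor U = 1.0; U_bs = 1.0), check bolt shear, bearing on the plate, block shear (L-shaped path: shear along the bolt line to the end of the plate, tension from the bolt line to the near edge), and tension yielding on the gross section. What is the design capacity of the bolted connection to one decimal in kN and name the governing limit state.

Bolt shear: A_b = π(20)²/4 = 314.16 mm². φR_n = 0.75 × 372 × 314.16 × 2 × 2 = 350.6 kN.
Bearing (10 mm plate, F_u = 450 MPa): end bolts L_c = 37 − 22/2 = 26, R_n = min(1.2×26×10×450, 2.4×20×10×450) = 140.4 kN/bolt; interior L_c = 72 − 22 = 50, R_n = 216 kN/bolt. φR_n = 0.75 × (1×140.4 + 1×216) = 267.3 kN.
Block shear: shear path 1×[37+1×72] = 1×109 mm, A_gv = 1090, A_nv = 1×(109 − 1.5×24)×10 = 730 mm²; tension to near edge: (29 − 0.5×24)×10 = 170 mm². R_n = min(0.6×450×730, 0.6×345×1090) + 1.0×450×170 = min(197.1, 225.63) + 76.5 = 273.6 kN. φR_n = 0.75 × 273.6 = 205.2 kN.
Tension yield (gross): A_g = 97×10 = 970 mm². φR_n = 0.90 × 345 × 970 = 301.2 kN.
Governing: min(350.6, 267.3, 205.2, 301.2) = 205.2 kN → block shear.

205.2 kN (block shear governs)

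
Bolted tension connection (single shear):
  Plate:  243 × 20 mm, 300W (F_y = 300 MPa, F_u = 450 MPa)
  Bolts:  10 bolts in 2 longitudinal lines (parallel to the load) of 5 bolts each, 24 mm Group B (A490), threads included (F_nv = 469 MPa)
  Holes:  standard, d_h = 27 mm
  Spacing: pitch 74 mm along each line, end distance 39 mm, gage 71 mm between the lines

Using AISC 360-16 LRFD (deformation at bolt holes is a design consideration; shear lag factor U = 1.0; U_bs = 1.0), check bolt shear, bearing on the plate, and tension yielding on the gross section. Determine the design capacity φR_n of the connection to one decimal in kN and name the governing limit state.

1312.2 kN (gross-section yield governs)

Bolt shear: A_b = π(24)²/4 = 452.39 mm². φR_n = 0.75 × 469 × 452.39 × 10 × 1 = 1591.3 kN.
Bearing (20 mm plate, F_u = 450 MPa): end bolts L_c = 39 − 27/2 = 25.5, R_n = min(1.2×25.5×20×450, 2.4×24×20×450) = 275.4 kN/bolt; interior L_c = 74 − 27 = 47, R_n = 507.6 kN/bolt. φR_n = 0.75 × (2×275.4 + 8×507.6) = 3458.7 kN.
Tension yield (gross): A_g = 243×20 = 4860 mm². φR_n = 0.90 × 300 × 4860 = 1312.2 kN.
Governing: min(1591.3, 3458.7, 1312.2) = 1312.2 kN → gross-section yield.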